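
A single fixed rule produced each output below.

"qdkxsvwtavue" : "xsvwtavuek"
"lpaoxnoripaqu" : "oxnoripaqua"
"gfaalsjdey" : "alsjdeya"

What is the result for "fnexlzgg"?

xlzgge

In each case the input is transformed by: delete the first 2 characters, then move the first character to the end.
"fnexlzgg" → "exlzgg" → "xlzgge".
(Check on "lpaoxnoripaqu": → "aoxnoripaqu" → "oxnoripaqua" ✓)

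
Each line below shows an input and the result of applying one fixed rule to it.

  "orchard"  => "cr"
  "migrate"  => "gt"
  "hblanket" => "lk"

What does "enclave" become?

cv

The rule is to keep one character in every 3, starting at position 3 (positions 3rd, 6th, 9th, ...).
For "enclave" the result is "cv".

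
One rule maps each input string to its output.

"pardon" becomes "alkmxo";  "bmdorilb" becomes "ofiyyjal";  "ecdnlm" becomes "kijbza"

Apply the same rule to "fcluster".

pqboczir

The pattern: swap the front and back halves of the string, then shift every letter 3 places backward in the alphabet (wrapping around).
Starting from "fcluster": after the first operation, "sterfclu"; after the second, "pqboczir".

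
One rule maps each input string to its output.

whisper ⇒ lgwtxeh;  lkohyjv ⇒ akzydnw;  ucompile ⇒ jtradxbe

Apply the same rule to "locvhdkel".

aadtrzksw

Each output is the input with this applied: shift every letter 11 places backward in the alphabet (wrapping around), then take characters alternately from the front and the back (1st, last, 2nd, 2nd-last, ...).
Applying both steps to "locvhdkel": "adrkwszta", then "aadtrzksw".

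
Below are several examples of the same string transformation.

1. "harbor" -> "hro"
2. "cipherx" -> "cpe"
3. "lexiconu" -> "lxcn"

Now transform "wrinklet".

wike

The pattern: delete the last character, then keep every other character starting from the first (positions 1st, 3rd, 5th, ...).
Applying both steps to "wrinklet": "wrinkle", then "wike".
(Check on "harbor": → "harbo" → "hro" ✓)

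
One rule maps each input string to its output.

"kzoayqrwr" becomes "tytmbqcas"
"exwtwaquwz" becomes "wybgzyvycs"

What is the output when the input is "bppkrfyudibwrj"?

ytldrrmthawfkd

The pattern: move the last 3 characters to the front (rotate right by 3), then shift every letter 2 places forward in the alphabet (wrapping around).
For "bppkrfyudibwrj", step one produces "wrjbppkrfyudib"; step two turns that into "ytldrrmthawfkd".
(Check on "exwtwaquwz": → "uwzexwtwaq" → "wybgzyvycs" ✓)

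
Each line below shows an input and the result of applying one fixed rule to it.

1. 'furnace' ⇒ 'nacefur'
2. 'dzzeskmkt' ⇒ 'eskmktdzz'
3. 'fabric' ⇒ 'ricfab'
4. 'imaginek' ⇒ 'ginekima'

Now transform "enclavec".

lavecenc

What's happening: move the first 3 characters to the end (rotate left by 3).
Applying that to "enclavec" gives "lavecenc".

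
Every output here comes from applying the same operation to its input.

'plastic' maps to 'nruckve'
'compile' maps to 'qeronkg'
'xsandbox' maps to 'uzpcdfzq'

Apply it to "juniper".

wlkpgrt

Rule — swap each adjacent pair of characters (1↔2, 3↔4, ...), then shift every letter 2 places forward in the alphabet (wrapping around).
For "juniper", step one produces "ujinepr"; step two turns that into "wlkpgrt".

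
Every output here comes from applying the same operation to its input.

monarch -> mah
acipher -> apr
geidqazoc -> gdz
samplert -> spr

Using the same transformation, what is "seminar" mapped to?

The rule is to keep one character in every 3, starting at position 1 (positions 1st, 4th, 7th, ...).
Applying that to "seminar" gives "sir".

sir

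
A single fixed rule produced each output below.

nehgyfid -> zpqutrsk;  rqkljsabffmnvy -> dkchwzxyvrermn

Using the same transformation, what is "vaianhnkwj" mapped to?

hvmiuwmzzt

Rule — take characters alternately from the front and the back (1st, last, 2nd, 2nd-last, ...), then shift every letter 12 places forward in the alphabet (wrapping around).
On "vaianhnkwj": the first step gives "vjawikannh", and the second then gives "hvmiuwmzzt".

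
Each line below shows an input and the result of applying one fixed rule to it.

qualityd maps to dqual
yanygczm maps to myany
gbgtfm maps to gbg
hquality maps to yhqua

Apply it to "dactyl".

Looking at the pairs, the operation is to swap the front and back halves of the string, then delete the first 3 characters.
Applying both steps to "dactyl": "tyldac", then "dac".

dac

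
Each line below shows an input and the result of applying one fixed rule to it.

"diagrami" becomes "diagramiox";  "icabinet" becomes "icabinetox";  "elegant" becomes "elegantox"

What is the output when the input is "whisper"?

whisperox

The pattern: append "ox".
So "whisper" becomes "whisperox".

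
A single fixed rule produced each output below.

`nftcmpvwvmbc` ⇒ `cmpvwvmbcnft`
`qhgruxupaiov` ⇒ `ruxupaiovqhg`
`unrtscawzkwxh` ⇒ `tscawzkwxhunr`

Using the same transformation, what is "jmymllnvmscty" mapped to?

The transformation: move the first 3 characters to the end (rotate left by 3).
On "jmymllnvmscty" that produces "mllnvmsctyjmy".

mllnvmsctyjmy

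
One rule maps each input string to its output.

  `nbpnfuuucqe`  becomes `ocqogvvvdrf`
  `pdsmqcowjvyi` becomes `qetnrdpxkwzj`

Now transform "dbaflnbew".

The transformation: shift every letter 1 place forward in the alphabet (wrapping around).
So "dbaflnbew" becomes "ecbgmocfx".

ecbgmocfx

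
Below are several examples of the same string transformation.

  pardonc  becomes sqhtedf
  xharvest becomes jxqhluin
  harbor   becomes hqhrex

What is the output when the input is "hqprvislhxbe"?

What's happening: shift every letter 10 places backward in the alphabet (wrapping around), then swap the first and last characters.
Starting from "hqprvislhxbe": after the first operation, "xgfhlyibxnru"; after the second, "ugfhlyibxnrx".

ugfhlyibxnrx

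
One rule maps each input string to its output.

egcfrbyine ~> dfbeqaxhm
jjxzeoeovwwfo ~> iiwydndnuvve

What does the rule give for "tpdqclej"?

socpbkd

The pattern: delete the last character, then shift every letter 1 place backward in the alphabet (wrapping around).
"tpdqclej" → "tpdqcle" → "socpbkd".
(Check on "egcfrbyine": → "egcfrbyin" → "dfbeqaxhm" ✓)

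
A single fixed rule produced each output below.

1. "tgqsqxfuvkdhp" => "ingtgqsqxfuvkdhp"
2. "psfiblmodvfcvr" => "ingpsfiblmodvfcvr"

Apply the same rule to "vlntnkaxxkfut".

ingvlntnkaxxkfut

The pattern: prepend "ing".
"vlntnkaxxkfut" → "ingvlntnkaxxkfut".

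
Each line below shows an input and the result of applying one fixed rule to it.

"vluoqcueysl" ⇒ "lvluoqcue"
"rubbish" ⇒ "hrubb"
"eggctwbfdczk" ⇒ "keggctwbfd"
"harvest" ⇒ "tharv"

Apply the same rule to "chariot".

Each output is the input with this applied: move the last 3 characters to the front (rotate right by 3), then delete the first 2 characters.
Applying both steps to "chariot": "iotchar", then "tchar".

tchar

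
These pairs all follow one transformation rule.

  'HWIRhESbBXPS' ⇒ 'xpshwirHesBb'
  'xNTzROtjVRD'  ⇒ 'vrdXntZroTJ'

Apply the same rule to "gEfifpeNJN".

Looking at the pairs, the operation is to flip the case of every letter, then move the last 3 characters to the front (rotate right by 3).
Working it through for "gEfifpeNJN": intermediate "GeFIFPEnjn", final "njnGeFIFPE".

njnGeFIFPE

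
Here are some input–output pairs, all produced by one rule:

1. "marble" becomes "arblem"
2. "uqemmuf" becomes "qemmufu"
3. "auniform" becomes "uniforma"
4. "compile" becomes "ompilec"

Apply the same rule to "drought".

What's happening: move the first character to the end.
For "drought" the result is "roughtd".

roughtd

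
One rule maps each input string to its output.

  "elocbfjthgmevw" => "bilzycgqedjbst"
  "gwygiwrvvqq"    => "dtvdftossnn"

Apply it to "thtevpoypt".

qeqbsmlvmq

The pattern: shift every letter 3 places backward in the alphabet (wrapping around).
"thtevpoypt" → "qeqbsmlvmq".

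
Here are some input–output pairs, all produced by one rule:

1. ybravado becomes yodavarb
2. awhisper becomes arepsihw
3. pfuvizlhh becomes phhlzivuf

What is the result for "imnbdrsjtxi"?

The pattern: move the first character to the end, then reverse the string.
"imnbdrsjtxi" → "mnbdrsjtxii" → "iixtjsrdbnm".

iixtjsrdbnm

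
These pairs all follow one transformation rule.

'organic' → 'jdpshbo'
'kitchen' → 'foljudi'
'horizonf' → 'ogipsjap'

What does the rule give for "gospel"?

The transformation: move the last 2 characters to the front (rotate right by 2), then shift every letter 1 place forward in the alphabet (wrapping around).
Applying both steps to "gospel": "elgosp", then "fmhptq".

fmhptq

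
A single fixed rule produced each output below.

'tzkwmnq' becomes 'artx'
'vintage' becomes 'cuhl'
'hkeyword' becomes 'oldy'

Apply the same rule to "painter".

wpay

The rule is to shift every letter 7 places forward in the alphabet (wrapping around), then keep every other character starting from the first (positions 1st, 3rd, 5th, ...).
"painter" → "whpualy" → "wpay".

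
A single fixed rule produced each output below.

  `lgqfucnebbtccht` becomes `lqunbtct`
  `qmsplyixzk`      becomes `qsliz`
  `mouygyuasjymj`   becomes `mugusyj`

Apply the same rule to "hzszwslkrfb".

Looking at the pairs, the operation is to keep every other character starting from the first (positions 1st, 3rd, 5th, ...).
"hzszwslkrfb" → "hswlrb".

hswlrb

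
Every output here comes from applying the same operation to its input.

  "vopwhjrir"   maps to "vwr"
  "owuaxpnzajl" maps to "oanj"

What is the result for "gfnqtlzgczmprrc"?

gqzzr

Looking at the pairs, the operation is to keep one character in every 3, starting at position 1 (positions 1st, 4th, 7th, ...).
On "gfnqtlzgczmprrc" that produces "gqzzr".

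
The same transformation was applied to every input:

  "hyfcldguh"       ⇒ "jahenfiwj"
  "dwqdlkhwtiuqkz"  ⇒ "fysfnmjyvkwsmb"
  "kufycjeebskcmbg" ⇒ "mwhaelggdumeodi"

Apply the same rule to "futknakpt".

hwvmpcmrv

The pattern: shift every letter 2 places forward in the alphabet (wrapping around).
"futknakpt" → "hwvmpcmrv".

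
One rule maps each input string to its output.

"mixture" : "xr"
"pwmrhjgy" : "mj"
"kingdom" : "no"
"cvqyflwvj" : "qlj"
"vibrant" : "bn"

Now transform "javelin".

The rule is to keep one character in every 3, starting at position 3 (positions 3rd, 6th, 9th, ...).
For "javelin" the result is "vi".

vi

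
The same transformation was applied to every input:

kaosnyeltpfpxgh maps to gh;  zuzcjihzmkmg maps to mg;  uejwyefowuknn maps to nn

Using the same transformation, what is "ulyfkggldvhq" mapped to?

Each output is the input with this applied: keep only the last 2 characters.
So "ulyfkggldvhq" becomes "hq".

hq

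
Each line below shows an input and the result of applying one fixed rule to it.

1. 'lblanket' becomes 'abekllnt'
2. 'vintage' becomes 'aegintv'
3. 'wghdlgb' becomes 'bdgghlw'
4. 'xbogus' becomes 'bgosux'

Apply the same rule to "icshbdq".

Rule — sort the characters into alphabetical order.
Applying that to "icshbdq" gives "bcdhiqs".

bcdhiqs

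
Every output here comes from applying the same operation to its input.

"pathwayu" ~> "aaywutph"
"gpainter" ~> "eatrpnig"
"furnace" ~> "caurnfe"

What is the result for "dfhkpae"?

Each output is the input with this applied: sort the characters into reverse alphabetical order, then move the last 2 characters to the front (rotate right by 2).
Applying both steps to "dfhkpae": "pkhfeda", then "dapkhfe".

dapkhfe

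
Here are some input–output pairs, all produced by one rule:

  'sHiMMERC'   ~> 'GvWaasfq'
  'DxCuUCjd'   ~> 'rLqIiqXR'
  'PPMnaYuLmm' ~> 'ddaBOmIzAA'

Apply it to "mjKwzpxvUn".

The pattern: shift every letter 12 places backward in the alphabet (wrapping around), then flip the case of every letter.
"mjKwzpxvUn" → "axYkndljIb" → "AXyKNDLJiB".

AXyKNDLJiB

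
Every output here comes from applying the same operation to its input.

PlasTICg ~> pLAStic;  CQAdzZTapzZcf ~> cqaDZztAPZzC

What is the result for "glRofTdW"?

GLrOFtD

Rule — delete the last character, then flip the case of every letter.
"glRofTdW" → "glRofTd" → "GLrOFtD".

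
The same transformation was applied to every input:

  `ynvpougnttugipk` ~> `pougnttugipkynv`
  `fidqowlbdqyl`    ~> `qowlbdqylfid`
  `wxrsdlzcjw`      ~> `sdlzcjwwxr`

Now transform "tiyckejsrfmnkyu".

The transformation: move the first 3 characters to the end (rotate left by 3).
For "tiyckejsrfmnkyu" the result is "ckejsrfmnkyutiy".

ckejsrfmnkyutiy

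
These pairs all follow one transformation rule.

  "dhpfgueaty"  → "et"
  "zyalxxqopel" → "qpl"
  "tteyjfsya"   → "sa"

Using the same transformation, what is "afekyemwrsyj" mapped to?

The pattern: keep every other character starting from the first (positions 1st, 3rd, 5th, ...), then delete the first 3 characters.
Working it through for "afekyemwrsyj": intermediate "aeymry", final "mry".

mry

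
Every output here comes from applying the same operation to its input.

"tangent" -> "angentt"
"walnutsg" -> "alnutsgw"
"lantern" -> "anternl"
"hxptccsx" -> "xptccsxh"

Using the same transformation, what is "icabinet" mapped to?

The rule is to move the first character to the end.
"icabinet" → "cabineti".

cabineti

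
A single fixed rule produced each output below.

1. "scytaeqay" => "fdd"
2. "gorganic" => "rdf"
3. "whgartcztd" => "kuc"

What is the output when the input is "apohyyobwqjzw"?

sbem

What's happening: keep one character in every 3, starting at position 2 (positions 2nd, 5th, 8th, ...), then shift every letter 3 places forward in the alphabet (wrapping around).
"apohyyobwqjzw" → "pybj" → "sbem".
(Check on "whgartcztd": → "hrz" → "kuc" ✓)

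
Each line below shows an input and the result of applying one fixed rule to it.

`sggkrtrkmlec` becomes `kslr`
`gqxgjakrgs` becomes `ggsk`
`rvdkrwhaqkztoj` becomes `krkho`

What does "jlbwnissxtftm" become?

wjtsm

Looking at the pairs, the operation is to keep one character in every 3, starting at position 1 (positions 1st, 4th, 7th, ...), then swap each adjacent pair of characters (1↔2, 3↔4, ...).
Working it through for "jlbwnissxtftm": intermediate "jwstm", final "wjtsm".
(Check on "sggkrtrkmlec": → "skrl" → "kslr" ✓)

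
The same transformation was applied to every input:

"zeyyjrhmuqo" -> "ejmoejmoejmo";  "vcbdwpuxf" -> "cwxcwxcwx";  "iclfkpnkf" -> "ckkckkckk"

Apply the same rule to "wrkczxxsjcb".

rzsbrzsbrzsb

The pattern: keep one character in every 3, starting at position 2 (positions 2nd, 5th, 8th, ...), then write the whole string 3 times in a row.
On "wrkczxxsjcb": the first step gives "rzsb", and the second then gives "rzsbrzsbrzsb".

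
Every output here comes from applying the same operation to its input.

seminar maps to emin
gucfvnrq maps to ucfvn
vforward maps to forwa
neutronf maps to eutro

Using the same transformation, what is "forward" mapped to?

In each case the input is transformed by: move the first character to the end, then delete the last 3 characters.
For "forward", step one produces "orwardf"; step two turns that into "orwa".

orwa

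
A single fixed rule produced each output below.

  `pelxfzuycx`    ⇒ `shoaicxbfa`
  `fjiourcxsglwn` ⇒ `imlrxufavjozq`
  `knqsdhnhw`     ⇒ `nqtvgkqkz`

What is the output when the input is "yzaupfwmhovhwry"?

bcdxsizpkrykzub

Each output is the input with this applied: shift every letter 3 places forward in the alphabet (wrapping around).
On "yzaupfwmhovhwry" that produces "bcdxsizpkrykzub".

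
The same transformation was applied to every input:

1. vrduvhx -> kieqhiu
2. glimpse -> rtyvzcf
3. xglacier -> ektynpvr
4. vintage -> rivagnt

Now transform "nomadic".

pabznqv

The rule is to shift every letter 13 places forward in the alphabet (wrapping around) — i.e. ROT13, then move the last character to the front.
On "nomadic": the first step gives "abznqvp", and the second then gives "pabznqv".
(Check on "xglacier": → "ktynpvre" → "ektynpvr" ✓)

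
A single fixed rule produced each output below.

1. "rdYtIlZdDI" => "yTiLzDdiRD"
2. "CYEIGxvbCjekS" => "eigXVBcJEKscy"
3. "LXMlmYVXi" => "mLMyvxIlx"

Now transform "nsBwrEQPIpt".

bWReqpiPTNS

What's happening: flip the case of every letter, then move the first 2 characters to the end (rotate left by 2).
Applying that to "nsBwrEQPIpt" gives "bWReqpiPTNS".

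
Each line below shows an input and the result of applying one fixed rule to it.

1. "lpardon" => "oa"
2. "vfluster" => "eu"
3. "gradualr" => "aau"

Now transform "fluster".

In each case the input is transformed by: move the last 3 characters to the front (rotate right by 3), then keep only the vowels.
Applying both steps to "fluster": "terflus", then "eu".

eu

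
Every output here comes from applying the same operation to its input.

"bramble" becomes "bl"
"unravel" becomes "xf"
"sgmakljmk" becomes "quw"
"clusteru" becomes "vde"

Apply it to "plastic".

vd

The pattern: shift every letter 10 places forward in the alphabet (wrapping around), then keep one character in every 3, starting at position 2 (positions 2nd, 5th, 8th, ...).
"plastic" → "zvkcdsm" → "vd".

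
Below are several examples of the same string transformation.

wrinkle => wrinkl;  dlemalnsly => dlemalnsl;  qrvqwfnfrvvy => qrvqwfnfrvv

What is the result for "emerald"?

The transformation: delete the last character.
So "emerald" becomes "emeral".

emeral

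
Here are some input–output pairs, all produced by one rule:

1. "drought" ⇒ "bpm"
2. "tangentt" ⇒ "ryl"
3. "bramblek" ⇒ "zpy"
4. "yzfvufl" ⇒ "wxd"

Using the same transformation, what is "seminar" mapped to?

qck

The rule is to shift every letter 2 places backward in the alphabet (wrapping around), then keep only the first 3 characters.
For "seminar", step one produces "qckglyp"; step two turns that into "qck".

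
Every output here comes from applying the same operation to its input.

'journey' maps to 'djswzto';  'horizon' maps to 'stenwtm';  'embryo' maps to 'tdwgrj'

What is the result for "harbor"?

In each case the input is transformed by: reverse the string, then shift every letter 5 places forward in the alphabet (wrapping around).
For "harbor", step one produces "robrah"; step two turns that into "wtgwfm".

wtgwfm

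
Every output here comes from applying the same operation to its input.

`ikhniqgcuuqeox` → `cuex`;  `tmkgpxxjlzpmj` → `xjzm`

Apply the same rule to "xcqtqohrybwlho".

Looking at the pairs, the operation is to keep every other character starting from the second (positions 2nd, 4th, 6th, ...), then keep only the last 4 characters.
Working it through for "xcqtqohrybwlho": intermediate "ctorblo", final "rblo".

rblo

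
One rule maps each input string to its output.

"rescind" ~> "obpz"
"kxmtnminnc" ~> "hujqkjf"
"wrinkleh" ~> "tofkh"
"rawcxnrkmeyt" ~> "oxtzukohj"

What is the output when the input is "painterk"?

What's happening: shift every letter 3 places backward in the alphabet (wrapping around), then delete the last 3 characters.
Starting from "painterk": after the first operation, "mxfkqboh"; after the second, "mxfkq".

mxfkq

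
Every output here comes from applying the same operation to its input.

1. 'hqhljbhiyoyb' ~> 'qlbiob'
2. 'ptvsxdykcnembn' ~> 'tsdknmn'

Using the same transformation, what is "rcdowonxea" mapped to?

The transformation: keep every other character starting from the second (positions 2nd, 4th, 6th, ...).
"rcdowonxea" → "cooxa".

cooxa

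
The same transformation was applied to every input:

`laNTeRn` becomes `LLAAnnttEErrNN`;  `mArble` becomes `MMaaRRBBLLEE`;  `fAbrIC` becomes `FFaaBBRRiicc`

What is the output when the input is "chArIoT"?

CCHHaaRRiiOOtt

The transformation: flip the case of every letter, then double every character.
Working it through for "chArIoT": intermediate "CHaRiOt", final "CCHHaaRRiiOOtt".
(Check on "laNTeRn": → "LAntErN" → "LLAAnnttEErrNN" ✓)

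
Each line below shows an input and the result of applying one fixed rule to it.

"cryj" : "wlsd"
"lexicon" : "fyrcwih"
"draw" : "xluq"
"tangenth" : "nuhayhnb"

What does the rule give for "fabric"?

The rule is to shift every letter 6 places backward in the alphabet (wrapping around).
On "fabric" that produces "zuvlcw".

zuvlcw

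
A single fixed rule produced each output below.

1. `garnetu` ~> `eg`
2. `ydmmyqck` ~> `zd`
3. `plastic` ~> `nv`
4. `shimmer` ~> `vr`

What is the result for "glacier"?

nr

The pattern: shift every letter 13 places forward in the alphabet (wrapping around) — i.e. ROT13, then keep one character in every 3, starting at position 3 (positions 3rd, 6th, 9th, ...).
For "glacier", step one produces "tynpvre"; step two turns that into "nr".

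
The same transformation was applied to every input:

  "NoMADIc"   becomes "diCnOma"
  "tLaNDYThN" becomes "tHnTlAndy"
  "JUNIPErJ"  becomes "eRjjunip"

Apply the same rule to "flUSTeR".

What's happening: move the last 3 characters to the front (rotate right by 3), then flip the case of every letter.
Applying both steps to "flUSTeR": "TeRflUS", then "tErFLus".
(Check on "JUNIPErJ": → "ErJJUNIP" → "eRjjunip" ✓)

tErFLus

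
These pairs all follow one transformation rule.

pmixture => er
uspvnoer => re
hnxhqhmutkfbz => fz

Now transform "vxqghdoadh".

hd

Looking at the pairs, the operation is to swap each adjacent pair of characters (1↔2, 3↔4, ...), then keep only the last 2 characters.
Doing the same to "vxqghdoadh": "hd".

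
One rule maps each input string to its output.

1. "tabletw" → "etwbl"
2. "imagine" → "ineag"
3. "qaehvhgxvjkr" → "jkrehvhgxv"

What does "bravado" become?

The pattern: delete the first 2 characters, then move the last 3 characters to the front (rotate right by 3).
Applying both steps to "bravado": "avado", then "adoav".

adoav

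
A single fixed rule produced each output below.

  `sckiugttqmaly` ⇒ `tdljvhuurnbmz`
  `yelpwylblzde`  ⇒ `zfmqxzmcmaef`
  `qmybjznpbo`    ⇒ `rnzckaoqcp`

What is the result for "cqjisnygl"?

Rule — shift every letter 1 place forward in the alphabet (wrapping around).
Doing the same to "cqjisnygl": "drkjtozhm".

drkjtozhm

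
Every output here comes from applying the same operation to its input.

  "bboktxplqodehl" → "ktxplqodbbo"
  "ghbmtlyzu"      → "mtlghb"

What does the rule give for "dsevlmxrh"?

vlmdse

The pattern: delete the last 3 characters, then move the first 3 characters to the end (rotate left by 3).
For "dsevlmxrh", step one produces "dsevlm"; step two turns that into "vlmdse".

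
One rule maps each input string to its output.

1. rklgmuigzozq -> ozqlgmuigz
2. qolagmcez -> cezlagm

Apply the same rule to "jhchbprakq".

akqchbpr

Looking at the pairs, the operation is to delete the first 2 characters, then move the last 3 characters to the front (rotate right by 3).
Working it through for "jhchbprakq": intermediate "chbprakq", final "akqchbpr".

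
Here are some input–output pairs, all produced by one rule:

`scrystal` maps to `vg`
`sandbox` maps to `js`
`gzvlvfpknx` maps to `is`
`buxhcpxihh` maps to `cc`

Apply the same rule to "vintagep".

zk

Rule — shift every letter 5 places backward in the alphabet (wrapping around), then keep only the last 2 characters.
"vintagep" → "qdiovbzk" → "zk".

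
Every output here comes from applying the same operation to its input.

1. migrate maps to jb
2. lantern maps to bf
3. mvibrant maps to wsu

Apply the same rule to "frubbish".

In each case the input is transformed by: keep one character in every 3, starting at position 2 (positions 2nd, 5th, 8th, ...), then shift every letter 1 place forward in the alphabet (wrapping around).
So "frubbish" becomes "sci".

sci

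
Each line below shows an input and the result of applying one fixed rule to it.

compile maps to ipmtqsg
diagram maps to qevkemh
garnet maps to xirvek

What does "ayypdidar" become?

vehmhtcce

Rule — shift every letter 4 places forward in the alphabet (wrapping around), then reverse the string.
Working it through for "ayypdidar": intermediate "eccthmhev", final "vehmhtcce".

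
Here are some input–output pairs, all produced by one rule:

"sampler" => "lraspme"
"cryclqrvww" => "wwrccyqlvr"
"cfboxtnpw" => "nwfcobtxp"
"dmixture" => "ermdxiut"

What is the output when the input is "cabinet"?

The rule is to swap each adjacent pair of characters (1↔2, 3↔4, ...), then move the last 2 characters to the front (rotate right by 2).
Working it through for "cabinet": intermediate "acibent", final "ntacibe".

ntacibe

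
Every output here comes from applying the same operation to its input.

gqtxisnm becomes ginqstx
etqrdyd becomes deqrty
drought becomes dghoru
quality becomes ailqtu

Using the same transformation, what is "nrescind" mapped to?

ceinnrs

Rule — delete the last character, then sort the characters into alphabetical order.
"nrescind" → "ceinnrs".
(Check on "quality": → "qualit" → "ailqtu" ✓)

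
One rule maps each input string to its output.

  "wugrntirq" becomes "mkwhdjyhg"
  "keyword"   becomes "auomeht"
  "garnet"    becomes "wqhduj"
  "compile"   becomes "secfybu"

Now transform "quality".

The pattern: shift every letter 10 places backward in the alphabet (wrapping around).
For "quality" the result is "gkqbyjo".

gkqbyjo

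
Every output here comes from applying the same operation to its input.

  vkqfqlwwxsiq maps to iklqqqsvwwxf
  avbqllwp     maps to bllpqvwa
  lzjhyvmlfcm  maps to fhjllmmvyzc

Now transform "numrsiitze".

The transformation: sort the characters into alphabetical order, then move the first character to the end.
"numrsiitze" → "eiimnrstuz" → "iimnrstuze".

iimnrstuze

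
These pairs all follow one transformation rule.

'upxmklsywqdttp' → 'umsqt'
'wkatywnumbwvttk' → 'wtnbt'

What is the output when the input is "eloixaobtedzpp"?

eioep

Each output is the input with this applied: keep one character in every 3, starting at position 1 (positions 1st, 4th, 7th, ...).
For "eloixaobtedzpp" the result is "eioep".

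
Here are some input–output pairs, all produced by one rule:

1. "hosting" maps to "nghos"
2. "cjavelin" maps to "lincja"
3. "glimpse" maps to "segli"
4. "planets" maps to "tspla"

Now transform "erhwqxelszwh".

Rule — move the first 3 characters to the end (rotate left by 3), then delete the first 2 characters.
On "erhwqxelszwh" that produces "xelszwherh".

xelszwherh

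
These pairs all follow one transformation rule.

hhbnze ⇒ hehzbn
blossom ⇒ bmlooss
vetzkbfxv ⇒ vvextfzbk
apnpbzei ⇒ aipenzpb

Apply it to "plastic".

The transformation: take characters alternately from the front and the back (1st, last, 2nd, 2nd-last, ...).
So "plastic" becomes "pcliats".

pcliats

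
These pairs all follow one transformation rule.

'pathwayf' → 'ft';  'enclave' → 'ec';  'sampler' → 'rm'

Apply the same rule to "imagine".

Each output is the input with this applied: move the last 3 characters to the front (rotate right by 3), then keep one character in every 3, starting at position 3 (positions 3rd, 6th, 9th, ...).
Applying both steps to "imagine": "ineimag", then "ea".

ea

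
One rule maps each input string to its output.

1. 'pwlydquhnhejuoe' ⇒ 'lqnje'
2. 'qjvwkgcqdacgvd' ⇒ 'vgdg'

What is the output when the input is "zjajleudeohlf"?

Rule — keep one character in every 3, starting at position 3 (positions 3rd, 6th, 9th, ...).
"zjajleudeohlf" → "aeel".

aeel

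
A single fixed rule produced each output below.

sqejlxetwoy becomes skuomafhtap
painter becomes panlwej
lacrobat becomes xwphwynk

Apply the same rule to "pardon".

The pattern: move the last 3 characters to the front (rotate right by 3), then shift every letter 4 places backward in the alphabet (wrapping around).
Starting from "pardon": after the first operation, "donpar"; after the second, "zkjlwn".

zkjlwn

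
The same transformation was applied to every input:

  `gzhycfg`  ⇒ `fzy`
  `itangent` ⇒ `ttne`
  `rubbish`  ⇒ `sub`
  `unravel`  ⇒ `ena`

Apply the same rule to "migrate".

Rule — keep every other character starting from the second (positions 2nd, 4th, 6th, ...), then move the last character to the front.
Working it through for "migrate": intermediate "irt", final "tir".
(Check on "unravel": → "nae" → "ena" ✓)

tir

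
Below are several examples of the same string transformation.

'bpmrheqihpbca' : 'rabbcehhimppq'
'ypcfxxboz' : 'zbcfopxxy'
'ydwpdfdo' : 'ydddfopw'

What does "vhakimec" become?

vacehikm

The rule is to sort the characters into alphabetical order, then move the last character to the front.
On "vhakimec": the first step gives "acehikmv", and the second then gives "vacehikm".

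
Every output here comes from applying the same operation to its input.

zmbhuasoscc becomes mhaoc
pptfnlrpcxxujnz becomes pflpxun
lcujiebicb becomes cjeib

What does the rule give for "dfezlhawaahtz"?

fzhwat

Looking at the pairs, the operation is to keep every other character starting from the second (positions 2nd, 4th, 6th, ...).
For "dfezlhawaahtz" the result is "fzhwat".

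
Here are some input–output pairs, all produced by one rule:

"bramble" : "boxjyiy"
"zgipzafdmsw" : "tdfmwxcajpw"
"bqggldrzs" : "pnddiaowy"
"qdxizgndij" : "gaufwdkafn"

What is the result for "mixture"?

bfuqroj

Rule — shift every letter 3 places backward in the alphabet (wrapping around), then swap the first and last characters.
Applying both steps to "mixture": "jfuqrob", then "bfuqroj".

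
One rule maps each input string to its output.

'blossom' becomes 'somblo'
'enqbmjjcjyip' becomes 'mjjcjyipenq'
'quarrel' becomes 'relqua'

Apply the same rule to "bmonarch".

archbmo

The rule is to move the first 3 characters to the end (rotate left by 3), then delete the first character.
On "bmonarch": the first step gives "narchbmo", and the second then gives "archbmo".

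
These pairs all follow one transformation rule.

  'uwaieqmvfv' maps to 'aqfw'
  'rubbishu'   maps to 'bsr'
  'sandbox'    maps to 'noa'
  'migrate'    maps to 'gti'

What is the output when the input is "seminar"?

mae

In each case the input is transformed by: move the first 2 characters to the end (rotate left by 2), then keep one character in every 3, starting at position 1 (positions 1st, 4th, 7th, ...).
"seminar" → "minarse" → "mae".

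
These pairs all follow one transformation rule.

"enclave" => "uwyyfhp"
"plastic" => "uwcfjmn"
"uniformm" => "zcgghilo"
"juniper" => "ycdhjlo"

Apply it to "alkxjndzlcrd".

Looking at the pairs, the operation is to sort the characters into alphabetical order, then shift every letter 6 places backward in the alphabet (wrapping around).
Starting from "alkxjndzlcrd": after the first operation, "acddjkllnrxz"; after the second, "uwxxdeffhlrt".

uwxxdeffhlrt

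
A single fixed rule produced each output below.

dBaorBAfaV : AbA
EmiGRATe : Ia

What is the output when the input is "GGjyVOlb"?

Jo

The rule is to keep one character in every 3, starting at position 3 (positions 3rd, 6th, 9th, ...), then flip the case of every letter.
Starting from "GGjyVOlb": after the first operation, "jO"; after the second, "Jo".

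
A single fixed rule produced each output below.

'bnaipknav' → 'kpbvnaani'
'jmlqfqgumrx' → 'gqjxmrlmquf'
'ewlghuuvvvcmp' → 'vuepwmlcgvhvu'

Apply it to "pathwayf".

hwpfayta

What's happening: take characters alternately from the front and the back (1st, last, 2nd, 2nd-last, ...), then move the last 2 characters to the front (rotate right by 2).
Applying that to "pathwayf" gives "hwpfayta".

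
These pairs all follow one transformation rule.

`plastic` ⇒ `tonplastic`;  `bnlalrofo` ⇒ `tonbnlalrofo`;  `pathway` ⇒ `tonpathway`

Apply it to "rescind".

tonrescind

Rule — prepend "ton".
So "rescind" becomes "tonrescind".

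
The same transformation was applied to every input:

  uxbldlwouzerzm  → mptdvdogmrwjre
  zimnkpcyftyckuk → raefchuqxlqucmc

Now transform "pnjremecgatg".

Rule — shift every letter 8 places backward in the alphabet (wrapping around).
Applying that to "pnjremecgatg" gives "hfbjwewuysly".

hfbjwewuysly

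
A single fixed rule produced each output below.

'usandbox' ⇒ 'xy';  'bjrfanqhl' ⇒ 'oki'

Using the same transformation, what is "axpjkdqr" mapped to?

The rule is to shift every letter 3 places backward in the alphabet (wrapping around), then keep one character in every 3, starting at position 3 (positions 3rd, 6th, 9th, ...).
Starting from "axpjkdqr": after the first operation, "xumghano"; after the second, "ma".

ma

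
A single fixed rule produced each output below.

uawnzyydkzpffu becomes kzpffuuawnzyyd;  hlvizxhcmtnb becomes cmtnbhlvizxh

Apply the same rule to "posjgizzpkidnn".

The rule is to move the first character to the end, then swap the front and back halves of the string.
On "posjgizzpkidnn": the first step gives "osjgizzpkidnnp", and the second then gives "pkidnnposjgizz".

pkidnnposjgizz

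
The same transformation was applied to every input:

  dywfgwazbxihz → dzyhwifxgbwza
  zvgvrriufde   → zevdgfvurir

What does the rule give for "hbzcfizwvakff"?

hfbfzkcafviwz

The pattern: take characters alternately from the front and the back (1st, last, 2nd, 2nd-last, ...).
"hbzcfizwvakff" → "hfbfzkcafviwz".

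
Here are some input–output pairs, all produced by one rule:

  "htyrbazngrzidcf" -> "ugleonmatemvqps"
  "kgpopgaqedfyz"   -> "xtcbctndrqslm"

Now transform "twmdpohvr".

The pattern: shift every letter 13 places forward in the alphabet (wrapping around) — i.e. ROT13.
On "twmdpohvr" that produces "gjzqcbuie".

gjzqcbuie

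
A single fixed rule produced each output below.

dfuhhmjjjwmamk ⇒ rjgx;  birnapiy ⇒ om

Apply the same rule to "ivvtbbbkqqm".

syn

Rule — keep one character in every 3, starting at position 3 (positions 3rd, 6th, 9th, ...), then shift every letter 3 places backward in the alphabet (wrapping around).
Working it through for "ivvtbbbkqqm": intermediate "vbq", final "syn".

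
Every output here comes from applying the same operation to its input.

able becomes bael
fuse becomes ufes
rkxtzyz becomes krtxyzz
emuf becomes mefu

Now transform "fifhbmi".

The transformation: swap each adjacent pair of characters (1↔2, 3↔4, ...).
On "fifhbmi" that produces "ifhfmbi".

ifhfmbi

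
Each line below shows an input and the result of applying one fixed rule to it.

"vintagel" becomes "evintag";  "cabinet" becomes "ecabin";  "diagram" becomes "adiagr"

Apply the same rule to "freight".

hfreig

In each case the input is transformed by: delete the last character, then move the last character to the front.
For "freight", step one produces "freigh"; step two turns that into "hfreig".
(Check on "cabinet": → "cabine" → "ecabin" ✓)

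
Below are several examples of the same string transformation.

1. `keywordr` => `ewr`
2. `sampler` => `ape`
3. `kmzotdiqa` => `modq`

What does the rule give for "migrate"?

irt

The pattern: delete the last character, then keep every other character starting from the second (positions 2nd, 4th, 6th, ...).
On "migrate": the first step gives "migrat", and the second then gives "irt".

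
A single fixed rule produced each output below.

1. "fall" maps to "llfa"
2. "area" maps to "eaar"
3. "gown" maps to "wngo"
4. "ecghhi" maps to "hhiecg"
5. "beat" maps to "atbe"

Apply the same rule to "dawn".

wnda

The rule is to swap the front and back halves of the string.
Applying that to "dawn" gives "wnda".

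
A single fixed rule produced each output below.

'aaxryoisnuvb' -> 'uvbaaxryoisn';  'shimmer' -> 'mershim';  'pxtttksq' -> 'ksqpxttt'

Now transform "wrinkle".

klewrin

In each case the input is transformed by: move the last 3 characters to the front (rotate right by 3).
"wrinkle" → "klewrin".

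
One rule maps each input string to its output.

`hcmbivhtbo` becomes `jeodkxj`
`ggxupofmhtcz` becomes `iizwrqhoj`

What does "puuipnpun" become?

rwwkrp

Rule — shift every letter 2 places forward in the alphabet (wrapping around), then delete the last 3 characters.
So "puuipnpun" becomes "rwwkrp".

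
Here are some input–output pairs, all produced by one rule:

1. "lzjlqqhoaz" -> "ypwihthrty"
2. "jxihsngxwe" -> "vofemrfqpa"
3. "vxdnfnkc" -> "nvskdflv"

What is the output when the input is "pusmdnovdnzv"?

wdlvhdxcaulv

The rule is to shift every letter 8 places forward in the alphabet (wrapping around), then swap the front and back halves of the string.
Starting from "pusmdnovdnzv": after the first operation, "xcaulvwdlvhd"; after the second, "wdlvhdxcaulv".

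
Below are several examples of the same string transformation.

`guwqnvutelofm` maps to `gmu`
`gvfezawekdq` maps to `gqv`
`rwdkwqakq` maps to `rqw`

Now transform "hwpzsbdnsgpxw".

What's happening: take characters alternately from the front and the back (1st, last, 2nd, 2nd-last, ...), then keep only the first 3 characters.
Starting from "hwpzsbdnsgpxw": after the first operation, "hwwxppzgssbnd"; after the second, "hww".

hww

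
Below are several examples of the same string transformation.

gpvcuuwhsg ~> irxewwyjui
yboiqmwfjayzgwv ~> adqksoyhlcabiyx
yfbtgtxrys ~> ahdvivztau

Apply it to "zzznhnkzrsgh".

Looking at the pairs, the operation is to shift every letter 2 places forward in the alphabet (wrapping around).
For "zzznhnkzrsgh" the result is "bbbpjpmbtuij".

bbbpjpmbtuij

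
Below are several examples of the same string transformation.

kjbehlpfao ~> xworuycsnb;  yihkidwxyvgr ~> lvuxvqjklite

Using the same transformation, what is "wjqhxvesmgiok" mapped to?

Each output is the input with this applied: shift every letter 13 places forward in the alphabet (wrapping around) — i.e. ROT13.
For "wjqhxvesmgiok" the result is "jwdukirfztvbx".

jwdukirfztvbx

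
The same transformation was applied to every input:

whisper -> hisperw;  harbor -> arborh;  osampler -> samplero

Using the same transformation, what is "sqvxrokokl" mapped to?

Each output is the input with this applied: move the first character to the end.
Doing the same to "sqvxrokokl": "qvxrokokls".

qvxrokokls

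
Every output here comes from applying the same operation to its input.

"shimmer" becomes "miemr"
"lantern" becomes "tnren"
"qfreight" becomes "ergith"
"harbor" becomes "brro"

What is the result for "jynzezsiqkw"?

In each case the input is transformed by: delete the first 2 characters, then swap each adjacent pair of characters (1↔2, 3↔4, ...).
On "jynzezsiqkw": the first step gives "nzezsiqkw", and the second then gives "znzeiskqw".

znzeiskqw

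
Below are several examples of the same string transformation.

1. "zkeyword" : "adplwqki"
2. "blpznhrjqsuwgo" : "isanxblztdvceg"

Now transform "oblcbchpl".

What's happening: shift every letter 12 places forward in the alphabet (wrapping around), then move the last 3 characters to the front (rotate right by 3).
Starting from "oblcbchpl": after the first operation, "anxonotbx"; after the second, "tbxanxono".

tbxanxono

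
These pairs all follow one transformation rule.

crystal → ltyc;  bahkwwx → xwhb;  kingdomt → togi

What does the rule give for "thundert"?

The pattern: reverse the string, then keep every other character starting from the first (positions 1st, 3rd, 5th, ...).
For "thundert", step one produces "trednuht"; step two turns that into "tenh".

tenh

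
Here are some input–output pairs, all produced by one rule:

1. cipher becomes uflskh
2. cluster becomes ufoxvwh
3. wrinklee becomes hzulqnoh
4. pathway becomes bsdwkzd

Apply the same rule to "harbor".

ukduer

In each case the input is transformed by: shift every letter 3 places forward in the alphabet (wrapping around), then move the last character to the front.
Applying both steps to "harbor": "kdueru", then "ukduer".
(Check on "cluster": → "foxvwhu" → "ufoxvwh" ✓)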